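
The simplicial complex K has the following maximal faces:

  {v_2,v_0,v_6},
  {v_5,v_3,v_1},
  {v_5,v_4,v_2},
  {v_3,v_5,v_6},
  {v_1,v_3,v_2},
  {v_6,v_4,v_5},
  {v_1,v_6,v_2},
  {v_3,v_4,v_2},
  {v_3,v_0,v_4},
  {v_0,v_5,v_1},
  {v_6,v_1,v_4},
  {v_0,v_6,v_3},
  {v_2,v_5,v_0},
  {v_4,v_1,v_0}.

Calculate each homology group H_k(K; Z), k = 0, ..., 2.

Fix the vertex order v_0 < v_1 < v_2 < v_3 < v_4 < v_5 < v_6 and write every simplex with vertices in increasing order. Then dim K = 2 and the simplices of K are:

  0-simplices (7): [v_0], [v_1], [v_2], [v_3], [v_4], [v_5], [v_6]
  1-simplices (21): (21 of them)
  2-simplices (14): (14 of them)

so the chain groups are C_0 ≅ Z^7, C_1 ≅ Z^21, C_2 ≅ Z^14.

The boundary map ∂_1: C_1 → C_0 maps an edge to its endpoints' difference, ∂[p,q] = q − p. For instance
  ∂[v_0,v_1] = [v_1] − [v_0].
The 7×21 boundary matrix has rank 6 and Smith normal form diag(1,1,1,1,1,1).

∂_2: C_2 → C_1 sends each 2-simplex [p,q,r] to [q,r] − [p,r] + [p,q]. For instance
  ∂[v_3,v_5,v_6] = [v_5,v_6] − [v_3,v_6] + [v_3,v_5],
  ∂[v_1,v_2,v_3] = [v_2,v_3] − [v_1,v_3] + [v_1,v_2].
The resulting 21×14 matrix has rank 13, and its Smith normal form has invariant factors (1,1,1,1,1,1,1,1,1,1,1,1,1).

Computing H_k = (kernel of ∂_k) / (image of ∂_{k+1}):

  H_0: rank C_0 − rank ∂_1 = 7 − 6 = 1, and the invariant factors of ∂_1 are all 1, so H_0 = Z.
  H_1: rank ker ∂_1 − rank ∂_2 = (21 − 6) − 13 = 2, and the invariant factors of ∂_2 are all 1, so H_1 = Z^2.
  H_2: rank ker ∂_2 − rank ∂_3 = (14 − 13) − 0 = 1, and there is no ∂_3, so H_2 = Z.

As a check, the Euler characteristic is 7 − 21 + 14 = 0, which agrees with 1 − 2 + 1 = 0.

H_0 ≅ Z,  H_1 ≅ Z^2,  H_2 ≅ Z.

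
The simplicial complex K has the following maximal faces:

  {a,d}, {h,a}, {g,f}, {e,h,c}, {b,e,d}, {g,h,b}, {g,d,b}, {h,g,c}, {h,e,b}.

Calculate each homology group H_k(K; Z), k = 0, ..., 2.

Fix the vertex order a < b < c < d < e < f < g < h and write every simplex with vertices in increasing order. Then dim K = 2 and the simplices of K are:

  0-simplices (8): a, b, c, d, e, f, g, h
  1-simplices (14): ad, ah, bd, be, bg, bh, ce, cg, ch, de, dg, eh, fg, gh
  2-simplices (6): bde, bdg, beh, bgh, ceh, cgh

so the chain groups are C_0 ≅ Z^8, C_1 ≅ Z^14, C_2 ≅ Z^6.

∂_1: C_1 → C_0 sends each edge [p,q] (with p < q) to q − p. For instance
  ∂dg = g − d.
The resulting 8×14 matrix has rank 7, and its Smith normal form has invariant factors (1,1,1,1,1,1,1).

Boundary ∂_2: C_2 → C_1 sends each 2-simplex [p,q,r] to [q,r] − [p,r] + [p,q]. For instance
  ∂ceh = eh − ch + ce,
  ∂bdg = dg − bg + bd.
This gives a 14×6 integer matrix of rank 6; reducing to Smith normal form yields diagonal entries (1,1,1,1,1,1).

From H_k ≅ ker(∂_k) / im(∂_{k+1}) we obtain:

  H_0: rank C_0 − rank ∂_1 = 8 − 7 = 1, and the invariant factors of ∂_1 are all 1, so H_0 ≅ Z.
  H_1: rank ker ∂_1 − rank ∂_2 = (14 − 7) − 6 = 1, and the invariant factors of ∂_2 are all 1, so H_1 ≅ Z.
  H_2: rank ker ∂_2 − rank ∂_3 = (6 − 6) − 0 = 0, and there is no ∂_3, so H_2 ≅ 0.

As a check, the Euler characteristic is 8 − 14 + 6 = 0, which agrees with 1 − 1 + 0 = 0.

H_0 ≅ Z,  H_1 ≅ Z,  H_2 = 0.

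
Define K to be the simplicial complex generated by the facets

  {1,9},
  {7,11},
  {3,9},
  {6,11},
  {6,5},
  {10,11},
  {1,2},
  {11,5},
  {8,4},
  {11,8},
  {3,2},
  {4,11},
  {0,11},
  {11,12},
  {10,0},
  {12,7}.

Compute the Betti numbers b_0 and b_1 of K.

We work with the vertex ordering 0 < 1 < 2 < 3 < 4 < 5 < 6 < 7 < 8 < 9 < 10 < 11 < 12. The simplices of K, each written with vertices in increasing order, are:

  0-simplices (13): [0], [1], [2], [3], [4], [5], [6], [7], [8], [9], [10], [11], [12]
  1-simplices (16): [0,10], [0,11], [1,2], [1,9], [2,3], [3,9], [4,8], [4,11], [5,6], [5,11], [6,11], [7,11], [7,12], [8,11], [10,11], [11,12]

Hence C_0 ≅ Z^13, C_1 ≅ Z^16.

The boundary map ∂_1: C_1 → C_0 is given by ∂[p,q] = [q] − [p].
This gives a 13×16 integer matrix of rank 11; reducing to Smith normal form yields diagonal entries (1,1,1,1,1,1,1,1,1,1,1).

Reading off H_k = ker ∂_k / im ∂_{k+1}:

  H_0: rank C_0 − rank ∂_1 = 13 − 11 = 2, and the invariant factors of ∂_1 are all 1, so H_0 = Z^2.
  H_1: rank ker ∂_1 − rank ∂_2 = (16 − 11) − 0 = 5, and there is no ∂_2, so H_1 = Z^5.

(K is a triangulation of the disjoint union of a wedge of 4 circles and the circle S^1.)

Hence the Betti numbers are b_0 = 2, b_1 = 5.

b_0 = 2, b_1 = 5.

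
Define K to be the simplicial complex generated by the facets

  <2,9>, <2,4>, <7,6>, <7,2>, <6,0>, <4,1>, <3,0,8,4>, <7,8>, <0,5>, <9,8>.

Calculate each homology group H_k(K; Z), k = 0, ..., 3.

H_0 = Z,  H_1 = Z^3,  H_2 = 0,  H_3 = 0.

Take the total order 0 < 1 < 2 < 3 < 4 < 5 < 6 < 7 < 8 < 9 on the vertex set. Then K (dimension 3) consists of the simplices:

  0-simplices (10): [0], [1], [2], [3], [4], [5], [6], [7], [8], [9]
  1-simplices (15): [0,3], [0,4], [0,5], [0,6], [0,8], [1,4], [2,4], [2,7], [2,9], [3,4], [3,8], [4,8], [6,7], [7,8], [8,9]
  2-simplices (4): [0,3,4], [0,3,8], [0,4,8], [3,4,8]
  3-simplices (1): [0,3,4,8]

so the chain groups are C_0 ≅ Z^10, C_1 ≅ Z^15, C_2 ≅ Z^4, C_3 ≅ Z^1.

∂_1: C_1 → C_0 is given by ∂[p,q] = [q] − [p]. For instance
  ∂[1,4] = [4] − [1].
The resulting 10×15 matrix has rank 9, and its Smith normal form has invariant factors (1,1,1,1,1,1,1,1,1).

Boundary ∂_2: C_2 → C_1 maps a triangle to the signed sum of its edges. For instance
  ∂[0,3,4] = [3,4] − [0,4] + [0,3],
  ∂[0,4,8] = [4,8] − [0,8] + [0,4].
The 15×4 boundary matrix has rank 3 and Smith normal form diag(1,1,1).

∂_3: C_3 → C_2 sends each 3-simplex σ to the alternating sum Σ_i (−1)^i (σ with its i-th vertex removed). For instance
  ∂[0,3,4,8] = [3,4,8] − [0,4,8] + [0,3,8] − [0,3,4].
The 4×1 boundary matrix has rank 1 and Smith normal form diag(1).

Reading off H_k = ker ∂_k / im ∂_{k+1}:

  H_0: rank C_0 − rank ∂_1 = 10 − 9 = 1, and the invariant factors of ∂_1 are all 1, so H_0 ≅ Z.
  H_1: rank ker ∂_1 − rank ∂_2 = (15 − 9) − 3 = 3, and the invariant factors of ∂_2 are all 1, so H_1 ≅ Z^3.
  H_2: rank ker ∂_2 − rank ∂_3 = (4 − 3) − 1 = 0, and the invariant factors of ∂_3 are all 1, so H_2 ≅ 0.
  H_3: rank ker ∂_3 − rank ∂_4 = (1 − 1) − 0 = 0, and there is no ∂_4, so H_3 ≅ 0.

As a check, the Euler characteristic is 10 − 15 + 4 − 1 = -2, which agrees with 1 − 3 + 0 − 0 = -2.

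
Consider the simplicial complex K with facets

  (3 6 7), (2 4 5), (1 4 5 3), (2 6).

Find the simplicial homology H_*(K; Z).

H_0 = Z,  H_1 = Z,  H_2 = 0,  H_3 = 0.

Fix the vertex order 1 < 2 < 3 < 4 < 5 < 6 < 7 and write every simplex with vertices in increasing order. Then dim K = 3 and the simplices of K are:

  0-simplices (7): [1], [2], [3], [4], [5], [6], [7]
  1-simplices (12): [1,3], [1,4], [1,5], [2,4], [2,5], [2,6], [3,4], [3,5], [3,6], [3,7], [4,5], [6,7]
  2-simplices (6): [1,3,4], [1,3,5], [1,4,5], [2,4,5], [3,4,5], [3,6,7]
  3-simplices (1): [1,3,4,5]

so the chain groups are C_0 ≅ Z^7, C_1 ≅ Z^12, C_2 ≅ Z^6, C_3 ≅ Z^1.

The boundary map ∂_1: C_1 → C_0 is given by ∂[p,q] = [q] − [p]. For instance
  ∂[2,4] = [4] − [2].
As a 7×12 matrix over Z this has rank 6, with invariant factors (1,1,1,1,1,1).

Boundary ∂_2: C_2 → C_1 sends each 2-simplex [p,q,r] to [q,r] − [p,r] + [p,q]. For instance
  ∂[1,4,5] = [4,5] − [1,5] + [1,4],
  ∂[2,4,5] = [4,5] − [2,5] + [2,4].
As a 12×6 matrix over Z this has rank 5, with invariant factors (1,1,1,1,1).

∂_3: C_3 → C_2 sends each 3-simplex σ to the alternating sum Σ_i (−1)^i (σ with its i-th vertex removed). For instance
  ∂[1,3,4,5] = [3,4,5] − [1,4,5] + [1,3,5] − [1,3,4].
As a 6×1 matrix over Z this has rank 1, with invariant factors (1).

Computing H_k = (kernel of ∂_k) / (image of ∂_{k+1}):

  H_0: rank C_0 − rank ∂_1 = 7 − 6 = 1, and the invariant factors of ∂_1 are all 1, so H_0 ≅ Z.
  H_1: rank ker ∂_1 − rank ∂_2 = (12 − 6) − 5 = 1, and the invariant factors of ∂_2 are all 1, so H_1 ≅ Z.
  H_2: rank ker ∂_2 − rank ∂_3 = (6 − 5) − 1 = 0, and the invariant factors of ∂_3 are all 1, so H_2 ≅ 0.
  H_3: rank ker ∂_3 − rank ∂_4 = (1 − 1) − 0 = 0, and there is no ∂_4, so H_3 ≅ 0.

As a check, the Euler characteristic is 7 − 12 + 6 − 1 = 0, which agrees with 1 − 1 + 0 − 0 = 0.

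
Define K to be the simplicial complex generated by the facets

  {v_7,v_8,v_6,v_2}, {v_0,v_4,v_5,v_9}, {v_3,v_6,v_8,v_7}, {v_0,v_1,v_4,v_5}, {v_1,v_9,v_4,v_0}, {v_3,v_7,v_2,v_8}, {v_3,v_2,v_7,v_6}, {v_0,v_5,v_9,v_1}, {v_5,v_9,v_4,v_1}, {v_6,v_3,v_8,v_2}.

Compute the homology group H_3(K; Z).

H_3 = Z^2.

Order the vertices as v_0 < v_1 < v_2 < v_3 < v_4 < v_5 < v_6 < v_7 < v_8 < v_9. Listing each simplex with vertices in this order, K has dimension 3 with simplices:

  0-simplices (10): [v_0], [v_1], [v_2], [v_3], [v_4], [v_5], [v_6], [v_7], [v_8], [v_9]
  1-simplices (20): (20 of them)
  2-simplices (20): (20 of them)
  3-simplices (10): (10 of them)

so the chain groups are C_0 ≅ Z^10, C_1 ≅ Z^20, C_2 ≅ Z^20, C_3 ≅ Z^10.

Boundary ∂_1: C_1 → C_0 is given by ∂[p,q] = [q] − [p].
As a 10×20 matrix over Z this has rank 8, with invariant factors (1,1,1,1,1,1,1,1).

∂_2: C_2 → C_1 maps a triangle to the signed sum of its edges. For instance
  ∂[v_4,v_5,v_9] = [v_5,v_9] − [v_4,v_9] + [v_4,v_5],
  ∂[v_2,v_7,v_8] = [v_7,v_8] − [v_2,v_8] + [v_2,v_7].
The 20×20 boundary matrix has rank 12 and Smith normal form diag(1,1,1,1,1,1,1,1,1,1,1,1).

∂_3: C_3 → C_2 sends each 3-simplex σ to the alternating sum Σ_i (−1)^i (σ with its i-th vertex removed). For instance
  ∂[v_0,v_4,v_5,v_9] = [v_4,v_5,v_9] − [v_0,v_5,v_9] + [v_0,v_4,v_9] − [v_0,v_4,v_5],
  ∂[v_2,v_6,v_7,v_8] = [v_6,v_7,v_8] − [v_2,v_7,v_8] + [v_2,v_6,v_8] − [v_2,v_6,v_7].
The 20×10 boundary matrix has rank 8 and Smith normal form diag(1,1,1,1,1,1,1,1).

From H_k ≅ ker(∂_k) / im(∂_{k+1}) we obtain:

  H_3: rank ker ∂_3 − rank ∂_4 = (10 − 8) − 0 = 2, and there is no ∂_4, so H_3 = Z^2.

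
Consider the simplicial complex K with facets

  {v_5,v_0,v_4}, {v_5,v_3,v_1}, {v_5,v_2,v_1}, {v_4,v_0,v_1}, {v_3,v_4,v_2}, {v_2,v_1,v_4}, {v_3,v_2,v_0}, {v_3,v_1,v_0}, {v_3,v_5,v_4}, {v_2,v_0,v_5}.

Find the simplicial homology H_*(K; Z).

H_0 ≅ Z,  H_1 ≅ Z/2,  H_2 = 0.

Fix the vertex order v_0 < v_1 < v_2 < v_3 < v_4 < v_5 and write every simplex with vertices in increasing order. Then dim K = 2 and the simplices of K are:

  0-simplices (6): [v_0], [v_1], [v_2], [v_3], [v_4], [v_5]
  1-simplices (15): (15 of them)
  2-simplices (10): [v_0,v_1,v_3], [v_0,v_1,v_4], [v_0,v_2,v_3], [v_0,v_2,v_5], [v_0,v_4,v_5], [v_1,v_2,v_4], [v_1,v_2,v_5], [v_1,v_3,v_5], [v_2,v_3,v_4], [v_3,v_4,v_5]

so the chain groups are C_0 ≅ Z^6, C_1 ≅ Z^15, C_2 ≅ Z^10.

Boundary ∂_1: C_1 → C_0 is given by ∂[p,q] = [q] − [p].
This gives a 6×15 integer matrix of rank 5; reducing to Smith normal form yields diagonal entries (1,1,1,1,1).

∂_2: C_2 → C_1 sends each 2-simplex [p,q,r] to [q,r] − [p,r] + [p,q]. For instance
  ∂[v_1,v_3,v_5] = [v_3,v_5] − [v_1,v_5] + [v_1,v_3],
  ∂[v_0,v_2,v_3] = [v_2,v_3] − [v_0,v_3] + [v_0,v_2].
This gives a 15×10 integer matrix of rank 10; reducing to Smith normal form yields diagonal entries (1,1,1,1,1,1,1,1,1,2).

From H_k ≅ ker(∂_k) / im(∂_{k+1}) we obtain:

  H_0: rank C_0 − rank ∂_1 = 6 − 5 = 1, and the invariant factors of ∂_1 are all 1, so H_0 = Z.
  H_1: rank ker ∂_1 − rank ∂_2 = (15 − 5) − 10 = 0, and ∂_2 has invariant factor 2 > 1, so H_1 = Z/2.
  H_2: rank ker ∂_2 − rank ∂_3 = (10 − 10) − 0 = 0, and there is no ∂_3, so H_2 = 0.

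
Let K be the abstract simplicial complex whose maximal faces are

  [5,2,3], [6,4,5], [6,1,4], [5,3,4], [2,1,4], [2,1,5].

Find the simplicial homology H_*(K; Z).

H_0 = Z,  H_1 = Z,  H_2 = 0.

K has 6 vertices, 12 edges, 6 triangles.
rank ∂_0 = 0, rank ∂_1 = 5 ⇒ b_0 = 6 − 0 − 5 = 1; all invariant factors of ∂_1 are 1 so no torsion. So H_0 = Z.
rank ∂_1 = 5, rank ∂_2 = 6 ⇒ b_1 = 12 − 5 − 6 = 1; all invariant factors of ∂_2 are 1 so no torsion. So H_1 = Z.
rank ∂_2 = 6, rank ∂_3 = 0 ⇒ b_2 = 6 − 6 − 0 = 0. So H_2 = 0.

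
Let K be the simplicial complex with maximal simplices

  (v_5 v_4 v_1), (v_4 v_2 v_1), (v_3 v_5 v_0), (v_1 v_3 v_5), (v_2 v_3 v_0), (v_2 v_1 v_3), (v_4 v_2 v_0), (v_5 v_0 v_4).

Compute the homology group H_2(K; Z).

K has 6 vertices, 12 edges, 8 triangles.
rank ∂_2 = 7, rank ∂_3 = 0 ⇒ b_2 = 8 − 7 − 0 = 1. So H_2 = Z.

H_2 = Z.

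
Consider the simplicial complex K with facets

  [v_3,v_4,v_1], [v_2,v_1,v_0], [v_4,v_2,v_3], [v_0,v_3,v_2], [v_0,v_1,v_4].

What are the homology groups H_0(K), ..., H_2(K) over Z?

H_0 ≅ Z,  H_1 ≅ Z,  H_2 = 0.

Order the vertices as v_0 < v_1 < v_2 < v_3 < v_4. Listing each simplex with vertices in this order, K has dimension 2 with simplices:

  0-simplices (5): [v_0], [v_1], [v_2], [v_3], [v_4]
  1-simplices (10): [v_0,v_1], [v_0,v_2], [v_0,v_3], [v_0,v_4], [v_1,v_2], [v_1,v_3], [v_1,v_4], [v_2,v_3], [v_2,v_4], [v_3,v_4]
  2-simplices (5): [v_0,v_1,v_2], [v_0,v_1,v_4], [v_0,v_2,v_3], [v_1,v_3,v_4], [v_2,v_3,v_4]

Hence C_0 ≅ Z^5, C_1 ≅ Z^10, C_2 ≅ Z^5.

Boundary ∂_1: C_1 → C_0 maps an edge to its endpoints' difference, ∂[p,q] = q − p. For instance
  ∂[v_1,v_2] = [v_2] − [v_1].
This gives a 5×10 integer matrix of rank 4; reducing to Smith normal form yields diagonal entries (1,1,1,1).

The boundary map ∂_2: C_2 → C_1 sends each 2-simplex [p,q,r] to [q,r] − [p,r] + [p,q]. For instance
  ∂[v_0,v_2,v_3] = [v_2,v_3] − [v_0,v_3] + [v_0,v_2],
  ∂[v_0,v_1,v_4] = [v_1,v_4] − [v_0,v_4] + [v_0,v_1].
As a 10×5 matrix over Z this has rank 5, with invariant factors (1,1,1,1,1).

Reading off H_k = ker ∂_k / im ∂_{k+1}:

  H_0: rank C_0 − rank ∂_1 = 5 − 4 = 1, and the invariant factors of ∂_1 are all 1, so H_0 = Z.
  H_1: rank ker ∂_1 − rank ∂_2 = (10 − 4) − 5 = 1, and the invariant factors of ∂_2 are all 1, so H_1 = Z.
  H_2: rank ker ∂_2 − rank ∂_3 = (5 − 5) − 0 = 0, and there is no ∂_3, so H_2 = 0.

As a check, the Euler characteristic is 5 − 10 + 5 = 0, which agrees with 1 − 1 + 0 = 0.
(K is a triangulation of the Möbius band.)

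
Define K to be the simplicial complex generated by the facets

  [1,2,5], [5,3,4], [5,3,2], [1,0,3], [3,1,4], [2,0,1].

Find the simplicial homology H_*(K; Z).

H_0 = Z,  H_1 = Z,  H_2 = 0.

We work with the vertex ordering 0 < 1 < 2 < 3 < 4 < 5. The simplices of K, each written with vertices in increasing order, are:

  0-simplices (6): [0], [1], [2], [3], [4], [5]
  1-simplices (12): [0,1], [0,2], [0,3], [1,2], [1,3], [1,4], [1,5], [2,3], [2,5], [3,4], [3,5], [4,5]
  2-simplices (6): [0,1,2], [0,1,3], [1,2,5], [1,3,4], [2,3,5], [3,4,5]

Hence C_0 ≅ Z^6, C_1 ≅ Z^12, C_2 ≅ Z^6.

∂_1: C_1 → C_0 maps an edge to its endpoints' difference, ∂[p,q] = q − p. For instance
  ∂[1,2] = [2] − [1].
This gives a 6×12 integer matrix of rank 5; reducing to Smith normal form yields diagonal entries (1,1,1,1,1).

The boundary map ∂_2: C_2 → C_1 sends each 2-simplex [p,q,r] to [q,r] − [p,r] + [p,q]. For instance
  ∂[0,1,2] = [1,2] − [0,2] + [0,1],
  ∂[0,1,3] = [1,3] − [0,3] + [0,1].
As a 12×6 matrix over Z this has rank 6, with invariant factors (1,1,1,1,1,1).

Reading off H_k = ker ∂_k / im ∂_{k+1}:

  H_0: rank C_0 − rank ∂_1 = 6 − 5 = 1, and the invariant factors of ∂_1 are all 1, so H_0 = Z.
  H_1: rank ker ∂_1 − rank ∂_2 = (12 − 5) − 6 = 1, and the invariant factors of ∂_2 are all 1, so H_1 = Z.
  H_2: rank ker ∂_2 − rank ∂_3 = (6 − 6) − 0 = 0, and there is no ∂_3, so H_2 = 0.

(K is a triangulation of the cylinder S^1 x I.)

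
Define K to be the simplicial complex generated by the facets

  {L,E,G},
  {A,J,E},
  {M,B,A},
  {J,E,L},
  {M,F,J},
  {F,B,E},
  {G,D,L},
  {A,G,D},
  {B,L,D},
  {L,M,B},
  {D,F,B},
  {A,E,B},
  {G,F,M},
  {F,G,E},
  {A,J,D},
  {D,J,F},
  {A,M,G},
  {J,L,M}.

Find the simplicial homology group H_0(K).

H_0 ≅ Z.

Fix the vertex order A < B < D < E < F < G < J < L < M and write every simplex with vertices in increasing order. Then dim K = 2 and the simplices of K are:

  0-simplices (9): A, B, D, E, F, G, J, L, M
  1-simplices (27): AB, AD, AE, AG, AJ, AM, BD, BE, BF, BL, BM, DF, DG, DJ, DL, EF, EG, EJ, EL, FG, FJ, FM, GL, GM, JL, JM, LM
  2-simplices (18): ABE, ABM, ADG, ADJ, AEJ, AGM, BDF, BDL, BEF, BLM, DFJ, DGL, EFG, EGL, EJL, FGM, FJM, JLM

Hence C_0 ≅ Z^9, C_1 ≅ Z^27, C_2 ≅ Z^18.

∂_1: C_1 → C_0 sends each edge [p,q] (with p < q) to q − p.
This gives a 9×27 integer matrix of rank 8; reducing to Smith normal form yields diagonal entries (1,1,1,1,1,1,1,1).

∂_2: C_2 → C_1 maps a triangle to the signed sum of its edges. For instance
  ∂AEJ = EJ − AJ + AE,
  ∂ADJ = DJ − AJ + AD.
The resulting 27×18 matrix has rank 17, and its Smith normal form has invariant factors (1,1,1,1,1,1,1,1,1,1,1,1,1,1,1,1,1).

From H_k ≅ ker(∂_k) / im(∂_{k+1}) we obtain:

  H_0: rank C_0 − rank ∂_1 = 9 − 8 = 1, and the invariant factors of ∂_1 are all 1, so H_0 ≅ Z.

(K is a triangulation of the torus T^2.)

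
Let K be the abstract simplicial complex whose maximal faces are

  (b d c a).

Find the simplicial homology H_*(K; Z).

H_0 = Z,  H_1 = 0,  H_2 = 0,  H_3 = 0.

Fix the vertex order a < b < c < d and write every simplex with vertices in increasing order. Then dim K = 3 and the simplices of K are:

  0-simplices (4): a, b, c, d
  1-simplices (6): ab, ac, ad, bc, bd, cd
  2-simplices (4): abc, abd, acd, bcd
  3-simplices (1): abcd

Hence C_0 ≅ Z^4, C_1 ≅ Z^6, C_2 ≅ Z^4, C_3 ≅ Z^1.

∂_1: C_1 → C_0 is given by ∂[p,q] = [q] − [p].
The 4×6 boundary matrix has rank 3 and Smith normal form diag(1,1,1).

The boundary map ∂_2: C_2 → C_1 maps a triangle to the signed sum of its edges. For instance
  ∂abc = bc − ac + ab,
  ∂acd = cd − ad + ac.
The resulting 6×4 matrix has rank 3, and its Smith normal form has invariant factors (1,1,1).

∂_3: C_3 → C_2 sends each 3-simplex σ to the alternating sum Σ_i (−1)^i (σ with its i-th vertex removed). For instance
  ∂abcd = bcd − acd + abd − abc.
As a 4×1 matrix over Z this has rank 1, with invariant factors (1).

Reading off H_k = ker ∂_k / im ∂_{k+1}:

  H_0: rank C_0 − rank ∂_1 = 4 − 3 = 1, and the invariant factors of ∂_1 are all 1, so H_0 ≅ Z.
  H_1: rank ker ∂_1 − rank ∂_2 = (6 − 3) − 3 = 0, and the invariant factors of ∂_2 are all 1, so H_1 ≅ 0.
  H_2: rank ker ∂_2 − rank ∂_3 = (4 − 3) − 1 = 0, and the invariant factors of ∂_3 are all 1, so H_2 ≅ 0.
  H_3: rank ker ∂_3 − rank ∂_4 = (1 − 1) − 0 = 0, and there is no ∂_4, so H_3 ≅ 0.

As a check, the Euler characteristic is 4 − 6 + 4 − 1 = 1, which agrees with 1 − 0 + 0 − 0 = 1.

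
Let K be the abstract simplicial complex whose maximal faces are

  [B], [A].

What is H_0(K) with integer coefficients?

Fix the vertex order A < B and write every simplex with vertices in increasing order. Then dim K = 0 and the simplices of K are:

  0-simplices (2): A, B

giving chain groups C_0 ≅ Z^2.

From H_k ≅ ker(∂_k) / im(∂_{k+1}) we obtain:

  H_0: rank C_0 − rank ∂_1 = 2 − 0 = 2, and there is no ∂_1, so H_0 ≅ Z^2.

H_0 ≅ Z^2.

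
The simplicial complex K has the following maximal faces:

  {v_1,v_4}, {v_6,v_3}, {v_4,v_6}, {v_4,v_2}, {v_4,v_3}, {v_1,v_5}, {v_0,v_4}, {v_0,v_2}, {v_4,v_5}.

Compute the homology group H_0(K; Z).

H_0 ≅ Z.

Fix the vertex order v_0 < v_1 < v_2 < v_3 < v_4 < v_5 < v_6 and write every simplex with vertices in increasing order. Then dim K = 1 and the simplices of K are:

  0-simplices (7): [v_0], [v_1], [v_2], [v_3], [v_4], [v_5], [v_6]
  1-simplices (9): [v_0,v_2], [v_0,v_4], [v_1,v_4], [v_1,v_5], [v_2,v_4], [v_3,v_4], [v_3,v_6], [v_4,v_5], [v_4,v_6]

Hence C_0 ≅ Z^7, C_1 ≅ Z^9.

The boundary map ∂_1: C_1 → C_0 sends each edge [p,q] (with p < q) to q − p.
This gives a 7×9 integer matrix of rank 6; reducing to Smith normal form yields diagonal entries (1,1,1,1,1,1).

Computing H_k = (kernel of ∂_k) / (image of ∂_{k+1}):

  H_0: rank C_0 − rank ∂_1 = 7 − 6 = 1, and the invariant factors of ∂_1 are all 1, so H_0 = Z.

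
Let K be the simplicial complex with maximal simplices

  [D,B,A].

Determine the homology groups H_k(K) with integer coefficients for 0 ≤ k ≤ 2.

H_0 ≅ Z,  H_1 = 0,  H_2 = 0.

Take the total order A < B < D on the vertex set. Then K (dimension 2) consists of the simplices:

  0-simplices (3): A, B, D
  1-simplices (3): AB, AD, BD
  2-simplices (1): ABD

giving chain groups C_0 ≅ Z^3, C_1 ≅ Z^3, C_2 ≅ Z^1.

The boundary map ∂_1: C_1 → C_0 is given by ∂[p,q] = [q] − [p]. For instance
  ∂AB = B − A.
This gives a 3×3 integer matrix of rank 2; reducing to Smith normal form yields diagonal entries (1,1).

The boundary map ∂_2: C_2 → C_1 acts by ∂[p,q,r] = [q,r] − [p,r] + [p,q]. For instance
  ∂ABD = BD − AD + AB.
As a 3×1 matrix over Z this has rank 1, with invariant factors (1).

From H_k ≅ ker(∂_k) / im(∂_{k+1}) we obtain:

  H_0: rank C_0 − rank ∂_1 = 3 − 2 = 1, and the invariant factors of ∂_1 are all 1, so H_0 = Z.
  H_1: rank ker ∂_1 − rank ∂_2 = (3 − 2) − 1 = 0, and the invariant factors of ∂_2 are all 1, so H_1 = 0.
  H_2: rank ker ∂_2 − rank ∂_3 = (1 − 1) − 0 = 0, and there is no ∂_3, so H_2 = 0.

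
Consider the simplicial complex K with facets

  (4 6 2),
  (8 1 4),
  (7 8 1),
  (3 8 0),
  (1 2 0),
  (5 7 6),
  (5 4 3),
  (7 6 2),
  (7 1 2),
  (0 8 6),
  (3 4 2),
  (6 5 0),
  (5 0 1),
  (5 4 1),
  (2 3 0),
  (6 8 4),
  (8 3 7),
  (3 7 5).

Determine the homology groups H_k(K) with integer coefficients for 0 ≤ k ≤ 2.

H_0 ≅ Z,  H_1 ≅ Z^2,  H_2 ≅ Z.

Order the vertices as 0 < 1 < 2 < 3 < 4 < 5 < 6 < 7 < 8. Listing each simplex with vertices in this order, K has dimension 2 with simplices:

  0-simplices (9): [0], [1], [2], [3], [4], [5], [6], [7], [8]
  1-simplices (27): (27 of them)
  2-simplices (18): [0,1,2], [0,1,5], [0,2,3], [0,3,8], [0,5,6], [0,6,8], [1,2,7], [1,4,5], [1,4,8], [1,7,8], [2,3,4], [2,4,6], [2,6,7], [3,4,5], [3,5,7], [3,7,8], [4,6,8], [5,6,7]

giving chain groups C_0 ≅ Z^9, C_1 ≅ Z^27, C_2 ≅ Z^18.

The boundary map ∂_1: C_1 → C_0 maps an edge to its endpoints' difference, ∂[p,q] = q − p. For instance
  ∂[2,3] = [3] − [2].
The 9×27 boundary matrix has rank 8 and Smith normal form diag(1,1,1,1,1,1,1,1).

Boundary ∂_2: C_2 → C_1 maps a triangle to the signed sum of its edges. For instance
  ∂[2,4,6] = [4,6] − [2,6] + [2,4],
  ∂[0,5,6] = [5,6] − [0,6] + [0,5].
This gives a 27×18 integer matrix of rank 17; reducing to Smith normal form yields diagonal entries (1,1,1,1,1,1,1,1,1,1,1,1,1,1,1,1,1).

Now H_k = ker ∂_k / im ∂_{k+1}, so:

  H_0: rank C_0 − rank ∂_1 = 9 − 8 = 1, and the invariant factors of ∂_1 are all 1, so H_0 = Z.
  H_1: rank ker ∂_1 − rank ∂_2 = (27 − 8) − 17 = 2, and the invariant factors of ∂_2 are all 1, so H_1 = Z^2.
  H_2: rank ker ∂_2 − rank ∂_3 = (18 − 17) − 0 = 1, and there is no ∂_3, so H_2 = Z.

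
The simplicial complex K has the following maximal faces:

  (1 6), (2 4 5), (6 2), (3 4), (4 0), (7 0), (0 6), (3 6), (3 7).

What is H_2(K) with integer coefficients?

Order the vertices as 0 < 1 < 2 < 3 < 4 < 5 < 6 < 7. Listing each simplex with vertices in this order, K has dimension 2 with simplices:

  0-simplices (8): [0], [1], [2], [3], [4], [5], [6], [7]
  1-simplices (11): [0,4], [0,6], [0,7], [1,6], [2,4], [2,5], [2,6], [3,4], [3,6], [3,7], [4,5]
  2-simplices (1): [2,4,5]

so the chain groups are C_0 ≅ Z^8, C_1 ≅ Z^11, C_2 ≅ Z^1.

The boundary map ∂_1: C_1 → C_0 is given by ∂[p,q] = [q] − [p].
This gives a 8×11 integer matrix of rank 7; reducing to Smith normal form yields diagonal entries (1,1,1,1,1,1,1).

The boundary map ∂_2: C_2 → C_1 maps a triangle to the signed sum of its edges. For instance
  ∂[2,4,5] = [4,5] − [2,5] + [2,4].
As a 11×1 matrix over Z this has rank 1, with invariant factors (1).

Reading off H_k = ker ∂_k / im ∂_{k+1}:

  H_2: rank ker ∂_2 − rank ∂_3 = (1 − 1) − 0 = 0, and there is no ∂_3, so H_2 = 0.

H_2 = 0.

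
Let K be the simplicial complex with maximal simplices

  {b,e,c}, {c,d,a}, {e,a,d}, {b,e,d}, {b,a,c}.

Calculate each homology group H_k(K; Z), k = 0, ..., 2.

We work with the vertex ordering a < b < c < d < e. The simplices of K, each written with vertices in increasing order, are:

  0-simplices (5): a, b, c, d, e
  1-simplices (10): ab, ac, ad, ae, bc, bd, be, cd, ce, de
  2-simplices (5): abc, acd, ade, bce, bde

giving chain groups C_0 ≅ Z^5, C_1 ≅ Z^10, C_2 ≅ Z^5.

The boundary map ∂_1: C_1 → C_0 sends each edge [p,q] (with p < q) to q − p. For instance
  ∂be = e − b.
The resulting 5×10 matrix has rank 4, and its Smith normal form has invariant factors (1,1,1,1).

∂_2: C_2 → C_1 acts by ∂[p,q,r] = [q,r] − [p,r] + [p,q]. For instance
  ∂bde = de − be + bd,
  ∂ade = de − ae + ad.
The resulting 10×5 matrix has rank 5, and its Smith normal form has invariant factors (1,1,1,1,1).

Reading off H_k = ker ∂_k / im ∂_{k+1}:

  H_0: rank C_0 − rank ∂_1 = 5 − 4 = 1, and the invariant factors of ∂_1 are all 1, so H_0 = Z.
  H_1: rank ker ∂_1 − rank ∂_2 = (10 − 4) − 5 = 1, and the invariant factors of ∂_2 are all 1, so H_1 = Z.
  H_2: rank ker ∂_2 − rank ∂_3 = (5 − 5) − 0 = 0, and there is no ∂_3, so H_2 = 0.

As a check, the Euler characteristic is 5 − 10 + 5 = 0, which agrees with 1 − 1 + 0 = 0.

H_0 ≅ Z,  H_1 ≅ Z,  H_2 = 0.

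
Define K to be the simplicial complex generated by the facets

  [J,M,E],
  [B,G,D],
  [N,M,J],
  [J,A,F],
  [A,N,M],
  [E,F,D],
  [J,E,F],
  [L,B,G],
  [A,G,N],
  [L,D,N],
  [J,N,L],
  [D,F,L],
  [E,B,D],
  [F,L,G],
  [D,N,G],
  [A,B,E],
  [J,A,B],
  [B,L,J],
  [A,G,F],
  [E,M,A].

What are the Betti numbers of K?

Fix the vertex order A < B < D < E < F < G < J < L < M < N and write every simplex with vertices in increasing order. Then dim K = 2 and the simplices of K are:

  0-simplices (10): A, B, D, E, F, G, J, L, M, N
  1-simplices (30): AB, AE, AF, AG, AJ, AM, AN, BD, BE, BG, BJ, BL, DE, DF, DG, DL, DN, EF, EJ, EM, FG, FJ, FL, GL, GN, JL, JM, JN, LN, MN
  2-simplices (20): ABE, ABJ, AEM, AFG, AFJ, AGN, AMN, BDE, BDG, BGL, BJL, DEF, DFL, DGN, DLN, EFJ, EJM, FGL, JLN, JMN

so the chain groups are C_0 ≅ Z^10, C_1 ≅ Z^30, C_2 ≅ Z^20.

∂_1: C_1 → C_0 sends each edge [p,q] (with p < q) to q − p.
This gives a 10×30 integer matrix of rank 9; reducing to Smith normal form yields diagonal entries (1,1,1,1,1,1,1,1,1).

The boundary map ∂_2: C_2 → C_1 acts by ∂[p,q,r] = [q,r] − [p,r] + [p,q]. For instance
  ∂JMN = MN − JN + JM,
  ∂JLN = LN − JN + JL.
The resulting 30×20 matrix has rank 20, and its Smith normal form has invariant factors (1,1,1,1,1,1,1,1,1,1,1,1,1,1,1,1,1,1,1,2).

Computing H_k = (kernel of ∂_k) / (image of ∂_{k+1}):

  H_0: rank C_0 − rank ∂_1 = 10 − 9 = 1, and the invariant factors of ∂_1 are all 1, so H_0 = Z.
  H_1: rank ker ∂_1 − rank ∂_2 = (30 − 9) − 20 = 1, and ∂_2 has invariant factor 2 > 1, so H_1 = Z ⊕ Z/2Z.
  H_2: rank ker ∂_2 − rank ∂_3 = (20 − 20) − 0 = 0, and there is no ∂_3, so H_2 = 0.

As a check, the Euler characteristic is 10 − 30 + 20 = 0, which agrees with 1 − 1 + 0 = 0.
(K is a triangulation of the Klein bottle.)

Hence the Betti numbers are b_0 = 1, b_1 = 1, b_2 = 0.

b_0 = 1, b_1 = 1, b_2 = 0.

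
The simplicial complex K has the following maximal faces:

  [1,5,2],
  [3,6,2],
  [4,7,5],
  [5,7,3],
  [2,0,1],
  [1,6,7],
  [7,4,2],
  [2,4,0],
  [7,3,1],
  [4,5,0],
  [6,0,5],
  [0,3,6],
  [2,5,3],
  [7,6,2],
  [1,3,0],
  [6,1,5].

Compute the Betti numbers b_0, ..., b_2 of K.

b_0 = 1, b_1 = 2, b_2 = 1.

Fix the vertex order 0 < 1 < 2 < 3 < 4 < 5 < 6 < 7 and write every simplex with vertices in increasing order. Then dim K = 2 and the simplices of K are:

  0-simplices (8): [0], [1], [2], [3], [4], [5], [6], [7]
  1-simplices (24): (24 of them)
  2-simplices (16): [0,1,2], [0,1,3], [0,2,4], [0,3,6], [0,4,5], [0,5,6], [1,2,5], [1,3,7], [1,5,6], [1,6,7], [2,3,5], [2,3,6], [2,4,7], [2,6,7], [3,5,7], [4,5,7]

so the chain groups are C_0 ≅ Z^8, C_1 ≅ Z^24, C_2 ≅ Z^16.

The boundary map ∂_1: C_1 → C_0 is given by ∂[p,q] = [q] − [p].
The resulting 8×24 matrix has rank 7, and its Smith normal form has invariant factors (1,1,1,1,1,1,1).

Boundary ∂_2: C_2 → C_1 sends each 2-simplex [p,q,r] to [q,r] − [p,r] + [p,q]. For instance
  ∂[2,4,7] = [4,7] − [2,7] + [2,4],
  ∂[2,3,5] = [3,5] − [2,5] + [2,3].
The resulting 24×16 matrix has rank 15, and its Smith normal form has invariant factors (1,1,1,1,1,1,1,1,1,1,1,1,1,1,1).

Computing H_k = (kernel of ∂_k) / (image of ∂_{k+1}):

  H_0: rank C_0 − rank ∂_1 = 8 − 7 = 1, and the invariant factors of ∂_1 are all 1, so H_0 ≅ Z.
  H_1: rank ker ∂_1 − rank ∂_2 = (24 − 7) − 15 = 2, and the invariant factors of ∂_2 are all 1, so H_1 ≅ Z^2.
  H_2: rank ker ∂_2 − rank ∂_3 = (16 − 15) − 0 = 1, and there is no ∂_3, so H_2 ≅ Z.

As a check, the Euler characteristic is 8 − 24 + 16 = 0, which agrees with 1 − 2 + 1 = 0.

Hence the Betti numbers are b_0 = 1, b_1 = 2, b_2 = 1.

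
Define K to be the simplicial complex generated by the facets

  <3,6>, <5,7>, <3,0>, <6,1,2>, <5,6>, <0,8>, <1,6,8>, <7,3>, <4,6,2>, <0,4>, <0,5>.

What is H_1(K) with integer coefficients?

Fix the vertex order 0 < 1 < 2 < 3 < 4 < 5 < 6 < 7 < 8 and write every simplex with vertices in increasing order. Then dim K = 2 and the simplices of K are:

  0-simplices (9): [0], [1], [2], [3], [4], [5], [6], [7], [8]
  1-simplices (15): [0,3], [0,4], [0,5], [0,8], [1,2], [1,6], [1,8], [2,4], [2,6], [3,6], [3,7], [4,6], [5,6], [5,7], [6,8]
  2-simplices (3): [1,2,6], [1,6,8], [2,4,6]

so the chain groups are C_0 ≅ Z^9, C_1 ≅ Z^15, C_2 ≅ Z^3.

Boundary ∂_1: C_1 → C_0 is given by ∂[p,q] = [q] − [p].
This gives a 9×15 integer matrix of rank 8; reducing to Smith normal form yields diagonal entries (1,1,1,1,1,1,1,1).

The boundary map ∂_2: C_2 → C_1 sends each 2-simplex [p,q,r] to [q,r] − [p,r] + [p,q]. For instance
  ∂[2,4,6] = [4,6] − [2,6] + [2,4],
  ∂[1,6,8] = [6,8] − [1,8] + [1,6].
The 15×3 boundary matrix has rank 3 and Smith normal form diag(1,1,1).

Now H_k = ker ∂_k / im ∂_{k+1}, so:

  H_1: rank ker ∂_1 − rank ∂_2 = (15 − 8) − 3 = 4, and the invariant factors of ∂_2 are all 1, so H_1 ≅ Z^4.

H_1 = Z^4.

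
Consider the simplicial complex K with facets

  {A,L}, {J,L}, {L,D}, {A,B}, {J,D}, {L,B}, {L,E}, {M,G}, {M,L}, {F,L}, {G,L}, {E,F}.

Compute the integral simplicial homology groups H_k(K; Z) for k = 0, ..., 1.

H_0 ≅ Z,  H_1 ≅ Z^4.

Take the total order A < B < D < E < F < G < J < L < M on the vertex set. Then K (dimension 1) consists of the simplices:

  0-simplices (9): A, B, D, E, F, G, J, L, M
  1-simplices (12): AB, AL, BL, DJ, DL, EF, EL, FL, GL, GM, JL, LM

so the chain groups are C_0 ≅ Z^9, C_1 ≅ Z^12.

The boundary map ∂_1: C_1 → C_0 maps an edge to its endpoints' difference, ∂[p,q] = q − p. For instance
  ∂EF = F − E.
The resulting 9×12 matrix has rank 8, and its Smith normal form has invariant factors (1,1,1,1,1,1,1,1).

Reading off H_k = ker ∂_k / im ∂_{k+1}:

  H_0: rank C_0 − rank ∂_1 = 9 − 8 = 1, and the invariant factors of ∂_1 are all 1, so H_0 ≅ Z.
  H_1: rank ker ∂_1 − rank ∂_2 = (12 − 8) − 0 = 4, and there is no ∂_2, so H_1 ≅ Z^4.

(K is a triangulation of a wedge of 4 circles.)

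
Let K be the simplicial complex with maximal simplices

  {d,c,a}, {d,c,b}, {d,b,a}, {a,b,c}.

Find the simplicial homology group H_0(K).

H_0 ≅ Z.

Order the vertices as a < b < c < d. Listing each simplex with vertices in this order, K has dimension 2 with simplices:

  0-simplices (4): a, b, c, d
  1-simplices (6): ab, ac, ad, bc, bd, cd
  2-simplices (4): abc, abd, acd, bcd

Hence C_0 ≅ Z^4, C_1 ≅ Z^6, C_2 ≅ Z^4.

∂_1: C_1 → C_0 maps an edge to its endpoints' difference, ∂[p,q] = q − p.
The 4×6 boundary matrix has rank 3 and Smith normal form diag(1,1,1).

The boundary map ∂_2: C_2 → C_1 maps a triangle to the signed sum of its edges. For instance
  ∂abd = bd − ad + ab,
  ∂abc = bc − ac + ab.
The 6×4 boundary matrix has rank 3 and Smith normal form diag(1,1,1).

Now H_k = ker ∂_k / im ∂_{k+1}, so:

  H_0: rank C_0 − rank ∂_1 = 4 − 3 = 1, and the invariant factors of ∂_1 are all 1, so H_0 ≅ Z.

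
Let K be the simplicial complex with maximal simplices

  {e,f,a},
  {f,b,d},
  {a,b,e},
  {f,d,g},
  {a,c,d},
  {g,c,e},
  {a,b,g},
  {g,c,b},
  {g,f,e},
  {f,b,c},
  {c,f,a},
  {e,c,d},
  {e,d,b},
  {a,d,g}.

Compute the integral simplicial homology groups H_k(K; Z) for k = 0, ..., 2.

Fix the vertex order a < b < c < d < e < f < g and write every simplex with vertices in increasing order. Then dim K = 2 and the simplices of K are:

  0-simplices (7): a, b, c, d, e, f, g
  1-simplices (21): ab, ac, ad, ae, af, ag, bc, bd, be, bf, bg, cd, ce, cf, cg, de, df, dg, ef, eg, fg
  2-simplices (14): abe, abg, acd, acf, adg, aef, bcf, bcg, bde, bdf, cde, ceg, dfg, efg

Hence C_0 ≅ Z^7, C_1 ≅ Z^21, C_2 ≅ Z^14.

Boundary ∂_1: C_1 → C_0 sends each edge [p,q] (with p < q) to q − p. For instance
  ∂bd = d − b.
The 7×21 boundary matrix has rank 6 and Smith normal form diag(1,1,1,1,1,1).

The boundary map ∂_2: C_2 → C_1 maps a triangle to the signed sum of its edges. For instance
  ∂dfg = fg − dg + df,
  ∂abg = bg − ag + ab.
This gives a 21×14 integer matrix of rank 13; reducing to Smith normal form yields diagonal entries (1,1,1,1,1,1,1,1,1,1,1,1,1).

Reading off H_k = ker ∂_k / im ∂_{k+1}:

  H_0: rank C_0 − rank ∂_1 = 7 − 6 = 1, and the invariant factors of ∂_1 are all 1, so H_0 = Z.
  H_1: rank ker ∂_1 − rank ∂_2 = (21 − 6) − 13 = 2, and the invariant factors of ∂_2 are all 1, so H_1 = Z^2.
  H_2: rank ker ∂_2 − rank ∂_3 = (14 − 13) − 0 = 1, and there is no ∂_3, so H_2 = Z.

(K is a triangulation of the torus T^2.)

H_0 = Z,  H_1 = Z^2,  H_2 = Z.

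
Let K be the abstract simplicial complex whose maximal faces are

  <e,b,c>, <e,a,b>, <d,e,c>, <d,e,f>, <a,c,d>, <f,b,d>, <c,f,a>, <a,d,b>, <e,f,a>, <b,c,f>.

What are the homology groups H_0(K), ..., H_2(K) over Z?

H_0 = Z,  H_1 = Z/2,  H_2 = 0.

Take the total order a < b < c < d < e < f on the vertex set. Then K (dimension 2) consists of the simplices:

  0-simplices (6): a, b, c, d, e, f
  1-simplices (15): ab, ac, ad, ae, af, bc, bd, be, bf, cd, ce, cf, de, df, ef
  2-simplices (10): abd, abe, acd, acf, aef, bce, bcf, bdf, cde, def

giving chain groups C_0 ≅ Z^6, C_1 ≅ Z^15, C_2 ≅ Z^10.

The boundary map ∂_1: C_1 → C_0 maps an edge to its endpoints' difference, ∂[p,q] = q − p.
As a 6×15 matrix over Z this has rank 5, with invariant factors (1,1,1,1,1).

The boundary map ∂_2: C_2 → C_1 sends each 2-simplex [p,q,r] to [q,r] − [p,r] + [p,q]. For instance
  ∂def = ef − df + de,
  ∂acd = cd − ad + ac.
As a 15×10 matrix over Z this has rank 10, with invariant factors (1,1,1,1,1,1,1,1,1,2).

Reading off H_k = ker ∂_k / im ∂_{k+1}:

  H_0: rank C_0 − rank ∂_1 = 6 − 5 = 1, and the invariant factors of ∂_1 are all 1, so H_0 = Z.
  H_1: rank ker ∂_1 − rank ∂_2 = (15 − 5) − 10 = 0, and ∂_2 has invariant factor 2 > 1, so H_1 = Z/2.
  H_2: rank ker ∂_2 − rank ∂_3 = (10 − 10) − 0 = 0, and there is no ∂_3, so H_2 = 0.

As a check, the Euler characteristic is 6 − 15 + 10 = 1, which agrees with 1 − 0 + 0 = 1.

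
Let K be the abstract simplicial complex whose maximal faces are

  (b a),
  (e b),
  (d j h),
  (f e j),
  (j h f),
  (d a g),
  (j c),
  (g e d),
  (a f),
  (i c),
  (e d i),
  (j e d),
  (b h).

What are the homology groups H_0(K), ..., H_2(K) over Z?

We work with the vertex ordering a < b < c < d < e < f < g < h < i < j. The simplices of K, each written with vertices in increasing order, are:

  0-simplices (10): a, b, c, d, e, f, g, h, i, j
  1-simplices (20): ab, ad, af, ag, be, bh, ci, cj, de, dg, dh, di, dj, ef, eg, ei, ej, fh, fj, hj
  2-simplices (7): adg, deg, dei, dej, dhj, efj, fhj

so the chain groups are C_0 ≅ Z^10, C_1 ≅ Z^20, C_2 ≅ Z^7.

The boundary map ∂_1: C_1 → C_0 maps an edge to its endpoints' difference, ∂[p,q] = q − p. For instance
  ∂eg = g − e.
The resulting 10×20 matrix has rank 9, and its Smith normal form has invariant factors (1,1,1,1,1,1,1,1,1).

∂_2: C_2 → C_1 maps a triangle to the signed sum of its edges. For instance
  ∂dej = ej − dj + de,
  ∂efj = fj − ej + ef.
The 20×7 boundary matrix has rank 7 and Smith normal form diag(1,1,1,1,1,1,1).

Reading off H_k = ker ∂_k / im ∂_{k+1}:

  H_0: rank C_0 − rank ∂_1 = 10 − 9 = 1, and the invariant factors of ∂_1 are all 1, so H_0 = Z.
  H_1: rank ker ∂_1 − rank ∂_2 = (20 − 9) − 7 = 4, and the invariant factors of ∂_2 are all 1, so H_1 = Z^4.
  H_2: rank ker ∂_2 − rank ∂_3 = (7 − 7) − 0 = 0, and there is no ∂_3, so H_2 = 0.

As a check, the Euler characteristic is 10 − 20 + 7 = -3, which agrees with 1 − 4 + 0 = -3.

H_0 = Z,  H_1 = Z^4,  H_2 = 0.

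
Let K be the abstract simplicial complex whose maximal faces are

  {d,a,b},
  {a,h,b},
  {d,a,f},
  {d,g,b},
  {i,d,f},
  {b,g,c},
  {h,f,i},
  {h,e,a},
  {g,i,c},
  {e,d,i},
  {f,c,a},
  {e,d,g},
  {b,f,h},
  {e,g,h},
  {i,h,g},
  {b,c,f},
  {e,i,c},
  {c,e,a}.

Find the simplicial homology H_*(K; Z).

H_0 ≅ Z,  H_1 ≅ Z ⊕ Z_2,  H_2 = 0.

Take the total order a < b < c < d < e < f < g < h < i on the vertex set. Then K (dimension 2) consists of the simplices:

  0-simplices (9): a, b, c, d, e, f, g, h, i
  1-simplices (27): ab, ac, ad, ae, af, ah, bc, bd, bf, bg, bh, ce, cf, cg, ci, de, df, dg, di, eg, eh, ei, fh, fi, gh, gi, hi
  2-simplices (18): abd, abh, ace, acf, adf, aeh, bcf, bcg, bdg, bfh, cei, cgi, deg, dei, dfi, egh, fhi, ghi

giving chain groups C_0 ≅ Z^9, C_1 ≅ Z^27, C_2 ≅ Z^18.

∂_1: C_1 → C_0 is given by ∂[p,q] = [q] − [p]. For instance
  ∂df = f − d.
The 9×27 boundary matrix has rank 8 and Smith normal form diag(1,1,1,1,1,1,1,1).

Boundary ∂_2: C_2 → C_1 acts by ∂[p,q,r] = [q,r] − [p,r] + [p,q]. For instance
  ∂bdg = dg − bg + bd,
  ∂cgi = gi − ci + cg.
The 27×18 boundary matrix has rank 18 and Smith normal form diag(1,1,1,1,1,1,1,1,1,1,1,1,1,1,1,1,1,2).

Reading off H_k = ker ∂_k / im ∂_{k+1}:

  H_0: rank C_0 − rank ∂_1 = 9 − 8 = 1, and the invariant factors of ∂_1 are all 1, so H_0 ≅ Z.
  H_1: rank ker ∂_1 − rank ∂_2 = (27 − 8) − 18 = 1, and ∂_2 has invariant factor 2 > 1, so H_1 ≅ Z ⊕ Z_2.
  H_2: rank ker ∂_2 − rank ∂_3 = (18 − 18) − 0 = 0, and there is no ∂_3, so H_2 ≅ 0.

(K is a triangulation of the Klein bottle.)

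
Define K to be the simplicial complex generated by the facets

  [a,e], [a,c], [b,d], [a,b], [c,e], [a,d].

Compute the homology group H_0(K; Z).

H_0 ≅ Z.

Take the total order a < b < c < d < e on the vertex set. Then K (dimension 1) consists of the simplices:

  0-simplices (5): a, b, c, d, e
  1-simplices (6): ab, ac, ad, ae, bd, ce

giving chain groups C_0 ≅ Z^5, C_1 ≅ Z^6.

Boundary ∂_1: C_1 → C_0 is given by ∂[p,q] = [q] − [p]. For instance
  ∂ac = c − a.
The 5×6 boundary matrix has rank 4 and Smith normal form diag(1,1,1,1).

Reading off H_k = ker ∂_k / im ∂_{k+1}:

  H_0: rank C_0 − rank ∂_1 = 5 − 4 = 1, and the invariant factors of ∂_1 are all 1, so H_0 = Z.

(K is a triangulation of a wedge of 2 circles.)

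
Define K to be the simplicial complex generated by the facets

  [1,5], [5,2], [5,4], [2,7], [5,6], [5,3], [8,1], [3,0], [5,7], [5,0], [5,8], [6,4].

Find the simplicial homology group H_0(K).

Take the total order 0 < 1 < 2 < 3 < 4 < 5 < 6 < 7 < 8 on the vertex set. Then K (dimension 1) consists of the simplices:

  0-simplices (9): [0], [1], [2], [3], [4], [5], [6], [7], [8]
  1-simplices (12): [0,3], [0,5], [1,5], [1,8], [2,5], [2,7], [3,5], [4,5], [4,6], [5,6], [5,7], [5,8]

giving chain groups C_0 ≅ Z^9, C_1 ≅ Z^12.

The boundary map ∂_1: C_1 → C_0 sends each edge [p,q] (with p < q) to q − p.
As a 9×12 matrix over Z this has rank 8, with invariant factors (1,1,1,1,1,1,1,1).

Reading off H_k = ker ∂_k / im ∂_{k+1}:

  H_0: rank C_0 − rank ∂_1 = 9 − 8 = 1, and the invariant factors of ∂_1 are all 1, so H_0 ≅ Z.

H_0 = Z.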